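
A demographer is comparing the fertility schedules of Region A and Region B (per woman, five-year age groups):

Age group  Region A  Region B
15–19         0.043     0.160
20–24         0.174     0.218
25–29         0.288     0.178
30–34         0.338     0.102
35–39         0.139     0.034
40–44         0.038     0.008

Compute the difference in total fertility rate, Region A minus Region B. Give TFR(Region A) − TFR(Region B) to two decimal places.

Region A:
  Sum of ASFRs = 0.043 + 0.174 + 0.288 + 0.338 + 0.139 + 0.038 = 1.020
  TFR = 5 × 1.020 = 5.1
Region B:
  Sum of ASFRs = 0.160 + 0.218 + 0.178 + 0.102 + 0.034 + 0.008 = 0.700
  TFR = 5 × 0.700 = 3.5
Difference = 5.1 − 3.5 = 1.6

1.60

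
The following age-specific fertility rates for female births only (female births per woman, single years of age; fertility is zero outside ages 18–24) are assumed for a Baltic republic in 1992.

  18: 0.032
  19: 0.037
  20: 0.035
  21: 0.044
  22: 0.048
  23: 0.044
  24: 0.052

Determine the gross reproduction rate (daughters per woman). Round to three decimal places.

Sum of female ASFRs = 0.032 + 0.037 + 0.035 + 0.044 + 0.048 + 0.044 + 0.052 = 0.292
GRR = 0.292

0.292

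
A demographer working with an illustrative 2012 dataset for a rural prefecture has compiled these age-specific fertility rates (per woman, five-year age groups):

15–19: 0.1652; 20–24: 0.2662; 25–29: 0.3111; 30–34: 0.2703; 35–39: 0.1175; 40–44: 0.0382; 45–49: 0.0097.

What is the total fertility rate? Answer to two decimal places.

5.89

Sum of ASFRs = 0.1652 + 0.2662 + 0.3111 + 0.2703 + 0.1175 + 0.0382 + 0.0097 = 1.1782
TFR = 5 × 1.1782 = 5.891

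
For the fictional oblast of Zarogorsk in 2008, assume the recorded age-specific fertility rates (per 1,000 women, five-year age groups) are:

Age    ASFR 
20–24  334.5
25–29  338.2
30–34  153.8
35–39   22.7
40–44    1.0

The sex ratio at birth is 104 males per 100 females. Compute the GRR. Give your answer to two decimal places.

2.08

Proportion female at birth = 100 / (100 + 104) = 0.49020.
Sum of ASFRs = 334.5 + 338.2 + 153.8 + 22.7 + 1.0 = 850.2
TFR = 5 × 850.2 / 1000 = 4.251
GRR = 0.49020 × 4.251 = 2.08384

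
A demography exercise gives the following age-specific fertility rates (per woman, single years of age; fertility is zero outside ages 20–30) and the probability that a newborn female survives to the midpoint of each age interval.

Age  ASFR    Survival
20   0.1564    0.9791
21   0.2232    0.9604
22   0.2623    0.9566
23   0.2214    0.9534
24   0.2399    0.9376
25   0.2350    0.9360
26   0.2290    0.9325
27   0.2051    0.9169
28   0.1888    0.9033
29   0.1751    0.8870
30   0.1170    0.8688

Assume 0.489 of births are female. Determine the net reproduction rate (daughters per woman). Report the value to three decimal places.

Proportion female at birth = 0.489.
Weighting each age-specific rate by interval width and survival:
  20: 1 × 0.1564 × 0.9791 = 0.15313
  21: 1 × 0.2232 × 0.9604 = 0.21436
  22: 1 × 0.2623 × 0.9566 = 0.25092
  23: 1 × 0.2214 × 0.9534 = 0.21108
  24: 1 × 0.2399 × 0.9376 = 0.22493
  25: 1 × 0.2350 × 0.9360 = 0.21996
  26: 1 × 0.2290 × 0.9325 = 0.21354
  27: 1 × 0.2051 × 0.9169 = 0.18806
  28: 1 × 0.1888 × 0.9033 = 0.17054
  29: 1 × 0.1751 × 0.8870 = 0.15531
  30: 1 × 0.1170 × 0.8688 = 0.10165
Sum = 2.10348
NRR = 0.489 × 2.10348 = 1.02860

1.029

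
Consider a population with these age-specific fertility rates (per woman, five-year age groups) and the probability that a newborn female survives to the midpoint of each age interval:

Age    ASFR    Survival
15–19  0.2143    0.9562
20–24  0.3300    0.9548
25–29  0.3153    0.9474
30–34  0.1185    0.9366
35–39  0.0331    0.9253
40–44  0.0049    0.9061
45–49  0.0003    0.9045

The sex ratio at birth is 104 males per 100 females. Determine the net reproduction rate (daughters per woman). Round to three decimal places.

2.365

Proportion female at birth = 100 / (100 + 104) = 0.49020.
Survival-weighted fertility by age (5·fₓ·Sₓ):
  15–19: 5 × 0.2143 × 0.9562 = 1.02457
  20–24: 5 × 0.3300 × 0.9548 = 1.57542
  25–29: 5 × 0.3153 × 0.9474 = 1.49358
  30–34: 5 × 0.1185 × 0.9366 = 0.55494
  35–39: 5 × 0.0331 × 0.9253 = 0.15314
  40–44: 5 × 0.0049 × 0.9061 = 0.02220
  45–49: 5 × 0.0003 × 0.9045 = 0.00136
Sum = 4.82521
NRR = 0.49020 × 4.82521 = 2.36532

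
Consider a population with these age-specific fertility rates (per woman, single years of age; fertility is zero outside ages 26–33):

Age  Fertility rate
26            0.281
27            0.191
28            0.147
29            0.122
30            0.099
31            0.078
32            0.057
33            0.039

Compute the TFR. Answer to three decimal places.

1.014

Sum of ASFRs = 0.281 + 0.191 + 0.147 + 0.122 + 0.099 + 0.078 + 0.057 + 0.039 = 1.014
TFR = 1.014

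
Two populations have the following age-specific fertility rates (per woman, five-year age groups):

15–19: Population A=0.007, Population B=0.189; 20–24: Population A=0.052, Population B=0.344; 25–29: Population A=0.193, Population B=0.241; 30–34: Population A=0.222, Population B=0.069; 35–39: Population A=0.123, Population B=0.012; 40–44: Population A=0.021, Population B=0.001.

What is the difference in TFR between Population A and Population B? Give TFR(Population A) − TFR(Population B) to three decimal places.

Population A:
  Sum of ASFRs = 0.007 + 0.052 + 0.193 + 0.222 + 0.123 + 0.021 = 0.618
  TFR = 5 × 0.618 = 3.09
Population B:
  Sum of ASFRs = 0.189 + 0.344 + 0.241 + 0.069 + 0.012 + 0.001 = 0.856
  TFR = 5 × 0.856 = 4.28
Difference = 3.09 − 4.28 = -1.19

-1.190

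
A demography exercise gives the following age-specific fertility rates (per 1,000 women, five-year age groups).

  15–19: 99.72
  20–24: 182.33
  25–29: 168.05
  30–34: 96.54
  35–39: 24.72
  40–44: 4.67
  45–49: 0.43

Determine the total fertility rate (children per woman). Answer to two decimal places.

Sum of ASFRs = 99.72 + 182.33 + 168.05 + 96.54 + 24.72 + 4.67 + 0.43 = 576.46
TFR = 5 × 576.46 / 1000 = 2.8823

2.88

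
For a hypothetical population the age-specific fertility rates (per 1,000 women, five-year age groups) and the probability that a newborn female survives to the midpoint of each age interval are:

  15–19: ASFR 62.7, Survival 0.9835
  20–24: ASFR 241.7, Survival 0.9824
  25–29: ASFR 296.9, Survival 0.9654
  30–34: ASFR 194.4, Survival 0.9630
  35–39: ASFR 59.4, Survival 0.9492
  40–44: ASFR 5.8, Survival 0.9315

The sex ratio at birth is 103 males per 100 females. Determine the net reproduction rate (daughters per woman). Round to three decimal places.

2.056

Proportion female at birth = 100 / (100 + 103) = 0.49261.
Survival-weighted fertility by age (5·fₓ·Sₓ):
  15–19: 5 × 62.7/1000 × 0.9835 = 0.30833
  20–24: 5 × 241.7/1000 × 0.9824 = 1.18723
  25–29: 5 × 296.9/1000 × 0.9654 = 1.43314
  30–34: 5 × 194.4/1000 × 0.9630 = 0.93604
  35–39: 5 × 59.4/1000 × 0.9492 = 0.28191
  40–44: 5 × 5.8/1000 × 0.9315 = 0.02701
Sum = 4.17366
NRR = 0.49261 × 4.17366 = 2.05599
With NRR above 1 the population is above replacement fertility.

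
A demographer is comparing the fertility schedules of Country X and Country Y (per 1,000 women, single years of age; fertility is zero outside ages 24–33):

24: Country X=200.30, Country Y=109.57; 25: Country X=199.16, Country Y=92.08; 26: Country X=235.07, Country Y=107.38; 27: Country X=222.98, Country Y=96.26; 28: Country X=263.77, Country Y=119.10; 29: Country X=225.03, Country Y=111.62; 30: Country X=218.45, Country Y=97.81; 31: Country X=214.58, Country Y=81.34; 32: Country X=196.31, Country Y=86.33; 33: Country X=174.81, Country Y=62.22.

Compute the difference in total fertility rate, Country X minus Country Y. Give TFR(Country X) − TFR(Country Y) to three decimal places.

1.187

Country X:
  Sum of ASFRs = 200.30 + 199.16 + 235.07 + 222.98 + 263.77 + 225.03 + 218.45 + 214.58 + 196.31 + 174.81 = 2150.46
  TFR = 2150.46 / 1000 = 2.15046
Country Y:
  Sum of ASFRs = 109.57 + 92.08 + 107.38 + 96.26 + 119.10 + 111.62 + 97.81 + 81.34 + 86.33 + 62.22 = 963.71
  TFR = 963.71 / 1000 = 0.96371
Difference = 2.15046 − 0.96371 = 1.18675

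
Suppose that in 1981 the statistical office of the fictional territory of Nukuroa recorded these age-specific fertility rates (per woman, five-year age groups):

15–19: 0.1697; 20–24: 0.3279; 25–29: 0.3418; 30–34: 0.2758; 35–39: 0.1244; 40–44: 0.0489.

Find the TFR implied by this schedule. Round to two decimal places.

6.44

Sum of ASFRs = 0.1697 + 0.3279 + 0.3418 + 0.2758 + 0.1244 + 0.0489 = 1.2885
TFR = 5 × 1.2885 = 6.4425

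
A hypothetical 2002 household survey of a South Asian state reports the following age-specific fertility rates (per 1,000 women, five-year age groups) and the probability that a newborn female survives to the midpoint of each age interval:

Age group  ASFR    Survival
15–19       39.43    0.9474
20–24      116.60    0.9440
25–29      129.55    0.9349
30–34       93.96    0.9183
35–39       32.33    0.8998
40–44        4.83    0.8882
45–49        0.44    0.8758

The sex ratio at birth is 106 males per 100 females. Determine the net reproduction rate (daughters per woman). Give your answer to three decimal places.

Proportion female at birth = 100 / (100 + 106) = 0.48544.
Each age group contributes 5 × ASFR × survival:
  15–19: 5 × 39.43/1000 × 0.9474 = 0.18678
  20–24: 5 × 116.60/1000 × 0.9440 = 0.55035
  25–29: 5 × 129.55/1000 × 0.9349 = 0.60558
  30–34: 5 × 93.96/1000 × 0.9183 = 0.43142
  35–39: 5 × 32.33/1000 × 0.8998 = 0.14545
  40–44: 5 × 4.83/1000 × 0.8882 = 0.02145
  45–49: 5 × 0.44/1000 × 0.8758 = 0.00193
Sum = 1.94296
NRR = 0.48544 × 1.94296 = 0.94319

0.943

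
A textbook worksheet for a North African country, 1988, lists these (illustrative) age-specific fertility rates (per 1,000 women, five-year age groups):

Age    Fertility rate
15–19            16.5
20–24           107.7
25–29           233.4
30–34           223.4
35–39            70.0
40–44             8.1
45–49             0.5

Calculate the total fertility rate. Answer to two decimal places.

3.30

Sum of ASFRs = 16.5 + 107.7 + 233.4 + 223.4 + 70.0 + 8.1 + 0.5 = 659.6
TFR = 5 × 659.6 / 1000 = 3.298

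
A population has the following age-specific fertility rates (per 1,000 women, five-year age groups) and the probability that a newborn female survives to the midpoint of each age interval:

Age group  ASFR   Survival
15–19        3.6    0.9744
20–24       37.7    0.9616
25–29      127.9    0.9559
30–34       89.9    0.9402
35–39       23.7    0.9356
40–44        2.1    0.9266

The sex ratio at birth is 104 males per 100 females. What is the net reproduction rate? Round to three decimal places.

0.663

Proportion female at birth = 100 / (100 + 104) = 0.49020.
Weighting each age-specific rate by interval width and survival:
  15–19: 5 × 3.6/1000 × 0.9744 = 0.01754
  20–24: 5 × 37.7/1000 × 0.9616 = 0.18126
  25–29: 5 × 127.9/1000 × 0.9559 = 0.61130
  30–34: 5 × 89.9/1000 × 0.9402 = 0.42262
  35–39: 5 × 23.7/1000 × 0.9356 = 0.11087
  40–44: 5 × 2.1/1000 × 0.9266 = 0.00973
Sum = 1.35332
NRR = 0.49020 × 1.35332 = 0.66340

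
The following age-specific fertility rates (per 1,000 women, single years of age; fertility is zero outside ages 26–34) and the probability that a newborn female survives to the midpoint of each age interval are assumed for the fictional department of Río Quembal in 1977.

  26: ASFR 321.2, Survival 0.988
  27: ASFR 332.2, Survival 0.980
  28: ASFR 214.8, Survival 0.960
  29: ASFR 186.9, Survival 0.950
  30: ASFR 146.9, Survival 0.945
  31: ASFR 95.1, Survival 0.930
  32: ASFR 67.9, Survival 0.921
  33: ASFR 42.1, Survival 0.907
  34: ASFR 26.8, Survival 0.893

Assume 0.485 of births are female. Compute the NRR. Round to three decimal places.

0.669

Proportion female at birth = 0.485.
Survival-weighted fertility by age (1·fₓ·Sₓ):
  26: 1 × 321.2/1000 × 0.988 = 0.31735
  27: 1 × 332.2/1000 × 0.980 = 0.32556
  28: 1 × 214.8/1000 × 0.960 = 0.20621
  29: 1 × 186.9/1000 × 0.950 = 0.17756
  30: 1 × 146.9/1000 × 0.945 = 0.13882
  31: 1 × 95.1/1000 × 0.930 = 0.08844
  32: 1 × 67.9/1000 × 0.921 = 0.06254
  33: 1 × 42.1/1000 × 0.907 = 0.03818
  34: 1 × 26.8/1000 × 0.893 = 0.02393
Sum = 1.37859
NRR = 0.485 × 1.37859 = 0.66862
NRR < 1, so the cohort does not fully replace itself.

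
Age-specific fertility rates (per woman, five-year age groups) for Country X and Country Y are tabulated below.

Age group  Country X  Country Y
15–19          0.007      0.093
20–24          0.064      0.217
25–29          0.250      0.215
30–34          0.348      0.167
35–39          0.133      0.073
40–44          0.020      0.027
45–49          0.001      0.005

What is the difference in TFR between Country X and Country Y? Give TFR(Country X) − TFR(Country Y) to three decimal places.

0.130

Country X:
  Sum of ASFRs = 0.007 + 0.064 + 0.250 + 0.348 + 0.133 + 0.020 + 0.001 = 0.823
  TFR = 5 × 0.823 = 4.115
Country Y:
  Sum of ASFRs = 0.093 + 0.217 + 0.215 + 0.167 + 0.073 + 0.027 + 0.005 = 0.797
  TFR = 5 × 0.797 = 3.985
Difference = 4.115 − 3.985 = 0.13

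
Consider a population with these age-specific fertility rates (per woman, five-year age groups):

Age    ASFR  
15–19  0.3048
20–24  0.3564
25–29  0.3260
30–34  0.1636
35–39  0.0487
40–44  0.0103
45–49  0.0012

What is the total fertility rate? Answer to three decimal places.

6.055

Sum of ASFRs = 0.3048 + 0.3564 + 0.3260 + 0.1636 + 0.0487 + 0.0103 + 0.0012 = 1.2110
TFR = 5 × 1.2110 = 6.055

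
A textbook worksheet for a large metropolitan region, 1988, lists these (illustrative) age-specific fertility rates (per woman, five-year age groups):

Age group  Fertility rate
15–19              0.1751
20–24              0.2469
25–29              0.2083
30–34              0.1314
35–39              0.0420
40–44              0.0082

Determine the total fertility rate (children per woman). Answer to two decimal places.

Sum of ASFRs = 0.1751 + 0.2469 + 0.2083 + 0.1314 + 0.0420 + 0.0082 = 0.8119
TFR = 5 × 0.8119 = 4.0595

4.06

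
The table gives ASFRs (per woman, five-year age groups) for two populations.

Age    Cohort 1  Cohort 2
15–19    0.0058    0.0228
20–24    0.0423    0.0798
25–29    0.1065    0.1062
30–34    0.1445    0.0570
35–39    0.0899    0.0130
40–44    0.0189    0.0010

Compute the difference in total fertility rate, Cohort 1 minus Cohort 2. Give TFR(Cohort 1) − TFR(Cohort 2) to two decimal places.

0.64

Cohort 1:
  Sum of ASFRs = 0.0058 + 0.0423 + 0.1065 + 0.1445 + 0.0899 + 0.0189 = 0.4079
  TFR = 5 × 0.4079 = 2.0395
Cohort 2:
  Sum of ASFRs = 0.0228 + 0.0798 + 0.1062 + 0.0570 + 0.0130 + 0.0010 = 0.2798
  TFR = 5 × 0.2798 = 1.399
Difference = 2.0395 − 1.399 = 0.6405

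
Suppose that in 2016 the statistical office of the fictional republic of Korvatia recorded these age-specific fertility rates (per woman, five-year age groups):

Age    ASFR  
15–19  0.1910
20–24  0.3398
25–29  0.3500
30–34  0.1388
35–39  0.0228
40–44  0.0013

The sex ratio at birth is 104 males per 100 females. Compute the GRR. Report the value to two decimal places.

Proportion female at birth = 100 / (100 + 104) = 0.49020.
Sum of ASFRs = 0.1910 + 0.3398 + 0.3500 + 0.1388 + 0.0228 + 0.0013 = 1.0437
TFR = 5 × 1.0437 = 5.2185
GRR = 0.49020 × 5.2185 = 2.55811

2.56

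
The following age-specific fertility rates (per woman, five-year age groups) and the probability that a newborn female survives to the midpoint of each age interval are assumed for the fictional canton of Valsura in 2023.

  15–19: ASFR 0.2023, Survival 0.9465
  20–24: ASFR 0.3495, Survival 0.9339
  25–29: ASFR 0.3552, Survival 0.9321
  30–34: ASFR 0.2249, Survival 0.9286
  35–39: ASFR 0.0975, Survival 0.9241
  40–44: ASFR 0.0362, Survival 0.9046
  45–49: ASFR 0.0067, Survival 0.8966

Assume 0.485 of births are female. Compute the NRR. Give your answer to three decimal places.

Proportion female at birth = 0.485.
Each age group contributes 5 × ASFR × survival:
  15–19: 5 × 0.2023 × 0.9465 = 0.95738
  20–24: 5 × 0.3495 × 0.9339 = 1.63199
  25–29: 5 × 0.3552 × 0.9321 = 1.65541
  30–34: 5 × 0.2249 × 0.9286 = 1.04421
  35–39: 5 × 0.0975 × 0.9241 = 0.45050
  40–44: 5 × 0.0362 × 0.9046 = 0.16373
  45–49: 5 × 0.0067 × 0.8966 = 0.03004
Sum = 5.93326
NRR = 0.485 × 5.93326 = 2.87763
With NRR above 1 the population is above replacement fertility.

2.878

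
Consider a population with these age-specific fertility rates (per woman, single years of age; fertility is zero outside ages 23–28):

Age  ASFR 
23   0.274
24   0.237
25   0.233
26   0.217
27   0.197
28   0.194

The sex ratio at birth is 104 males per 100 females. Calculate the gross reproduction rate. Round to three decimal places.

Proportion female at birth = 100 / (100 + 104) = 0.49020.
Sum of ASFRs = 0.274 + 0.237 + 0.233 + 0.217 + 0.197 + 0.194 = 1.352
TFR = 1.352
GRR = 0.49020 × 1.352 = 0.66275

0.663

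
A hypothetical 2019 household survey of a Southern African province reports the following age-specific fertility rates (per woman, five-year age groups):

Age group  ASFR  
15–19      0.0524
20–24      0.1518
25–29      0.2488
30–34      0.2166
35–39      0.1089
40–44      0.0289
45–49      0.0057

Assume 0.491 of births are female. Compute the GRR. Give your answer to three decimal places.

1.996

Proportion female at birth = 0.491.
Sum of ASFRs = 0.0524 + 0.1518 + 0.2488 + 0.2166 + 0.1089 + 0.0289 + 0.0057 = 0.8131
TFR = 5 × 0.8131 = 4.0655
GRR = 0.491 × 4.0655 = 1.99616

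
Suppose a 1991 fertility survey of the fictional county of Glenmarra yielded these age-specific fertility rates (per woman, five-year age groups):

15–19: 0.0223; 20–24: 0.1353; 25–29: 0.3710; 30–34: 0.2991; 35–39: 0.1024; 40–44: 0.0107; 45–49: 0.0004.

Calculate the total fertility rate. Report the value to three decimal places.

4.706

Sum of ASFRs = 0.0223 + 0.1353 + 0.3710 + 0.2991 + 0.1024 + 0.0107 + 0.0004 = 0.9412
TFR = 5 × 0.9412 = 4.706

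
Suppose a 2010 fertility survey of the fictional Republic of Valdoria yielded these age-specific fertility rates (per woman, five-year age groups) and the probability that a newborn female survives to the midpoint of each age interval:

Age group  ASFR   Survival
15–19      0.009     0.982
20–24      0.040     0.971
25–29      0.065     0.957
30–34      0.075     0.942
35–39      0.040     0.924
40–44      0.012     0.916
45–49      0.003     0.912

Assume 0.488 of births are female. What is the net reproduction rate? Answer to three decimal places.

Proportion female at birth = 0.488.
Weighting each age-specific rate by interval width and survival:
  15–19: 5 × 0.009 × 0.982 = 0.04419
  20–24: 5 × 0.040 × 0.971 = 0.19420
  25–29: 5 × 0.065 × 0.957 = 0.31103
  30–34: 5 × 0.075 × 0.942 = 0.35325
  35–39: 5 × 0.040 × 0.924 = 0.18480
  40–44: 5 × 0.012 × 0.916 = 0.05496
  45–49: 5 × 0.003 × 0.912 = 0.01368
Sum = 1.15611
NRR = 0.488 × 1.15611 = 0.56418
NRR < 1, so the cohort does not fully replace itself.

0.564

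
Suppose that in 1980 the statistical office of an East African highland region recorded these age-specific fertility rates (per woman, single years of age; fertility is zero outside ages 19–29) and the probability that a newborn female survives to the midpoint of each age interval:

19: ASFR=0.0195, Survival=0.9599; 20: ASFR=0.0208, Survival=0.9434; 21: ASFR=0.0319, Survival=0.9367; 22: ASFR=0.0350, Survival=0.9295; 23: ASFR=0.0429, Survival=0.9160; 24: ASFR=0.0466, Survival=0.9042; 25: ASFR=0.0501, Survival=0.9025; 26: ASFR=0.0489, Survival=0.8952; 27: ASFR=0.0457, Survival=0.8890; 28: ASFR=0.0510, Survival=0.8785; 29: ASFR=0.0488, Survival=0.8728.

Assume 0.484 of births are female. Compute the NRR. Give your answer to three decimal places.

0.193

Proportion female at birth = 0.484.
Survival-weighted fertility by age (1·fₓ·Sₓ):
  19: 1 × 0.0195 × 0.9599 = 0.01872
  20: 1 × 0.0208 × 0.9434 = 0.01962
  21: 1 × 0.0319 × 0.9367 = 0.02988
  22: 1 × 0.0350 × 0.9295 = 0.03253
  23: 1 × 0.0429 × 0.9160 = 0.03930
  24: 1 × 0.0466 × 0.9042 = 0.04214
  25: 1 × 0.0501 × 0.9025 = 0.04522
  26: 1 × 0.0489 × 0.8952 = 0.04378
  27: 1 × 0.0457 × 0.8890 = 0.04063
  28: 1 × 0.0510 × 0.8785 = 0.04480
  29: 1 × 0.0488 × 0.8728 = 0.04259
Sum = 0.39921
NRR = 0.484 × 0.39921 = 0.19322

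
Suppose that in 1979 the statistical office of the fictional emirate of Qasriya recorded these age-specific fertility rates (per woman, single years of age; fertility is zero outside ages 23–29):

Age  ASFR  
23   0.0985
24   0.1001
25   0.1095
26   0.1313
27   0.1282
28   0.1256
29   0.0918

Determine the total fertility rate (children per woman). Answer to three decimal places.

0.785

Sum of ASFRs = 0.0985 + 0.1001 + 0.1095 + 0.1313 + 0.1282 + 0.1256 + 0.0918 = 0.7850
TFR = 0.785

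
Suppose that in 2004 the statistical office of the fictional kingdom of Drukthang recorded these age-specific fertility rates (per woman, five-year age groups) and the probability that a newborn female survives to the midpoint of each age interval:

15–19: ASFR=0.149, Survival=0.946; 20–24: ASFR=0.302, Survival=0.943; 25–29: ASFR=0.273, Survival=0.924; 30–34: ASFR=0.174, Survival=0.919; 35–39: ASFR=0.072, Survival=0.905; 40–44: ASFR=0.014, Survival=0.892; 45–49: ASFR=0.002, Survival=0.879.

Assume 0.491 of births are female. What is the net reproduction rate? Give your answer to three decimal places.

Proportion female at birth = 0.491.
Weighting each age-specific rate by interval width and survival:
  15–19: 5 × 0.149 × 0.946 = 0.70477
  20–24: 5 × 0.302 × 0.943 = 1.42393
  25–29: 5 × 0.273 × 0.924 = 1.26126
  30–34: 5 × 0.174 × 0.919 = 0.79953
  35–39: 5 × 0.072 × 0.905 = 0.32580
  40–44: 5 × 0.014 × 0.892 = 0.06244
  45–49: 5 × 0.002 × 0.879 = 0.00879
Sum = 4.58652
NRR = 0.491 × 4.58652 = 2.25198

2.252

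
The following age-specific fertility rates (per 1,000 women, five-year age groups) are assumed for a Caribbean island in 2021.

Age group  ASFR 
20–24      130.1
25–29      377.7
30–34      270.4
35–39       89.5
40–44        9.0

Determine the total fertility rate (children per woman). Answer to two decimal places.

4.38

Sum of ASFRs = 130.1 + 377.7 + 270.4 + 89.5 + 9.0 = 876.7
TFR = 5 × 876.7 / 1000 = 4.3835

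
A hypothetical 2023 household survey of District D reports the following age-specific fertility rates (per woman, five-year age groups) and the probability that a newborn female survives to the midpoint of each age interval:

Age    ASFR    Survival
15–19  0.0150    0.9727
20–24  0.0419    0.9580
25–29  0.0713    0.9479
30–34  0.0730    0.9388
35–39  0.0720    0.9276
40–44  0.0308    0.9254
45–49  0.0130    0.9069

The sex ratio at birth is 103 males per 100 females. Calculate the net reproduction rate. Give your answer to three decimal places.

0.734

Proportion female at birth = 100 / (100 + 103) = 0.49261.
Per-age-group product (5 × ASFR × survival probability):
  15–19: 5 × 0.0150 × 0.9727 = 0.07295
  20–24: 5 × 0.0419 × 0.9580 = 0.20070
  25–29: 5 × 0.0713 × 0.9479 = 0.33793
  30–34: 5 × 0.0730 × 0.9388 = 0.34266
  35–39: 5 × 0.0720 × 0.9276 = 0.33394
  40–44: 5 × 0.0308 × 0.9254 = 0.14251
  45–49: 5 × 0.0130 × 0.9069 = 0.05895
Sum = 1.48964
NRR = 0.49261 × 1.48964 = 0.73381
With NRR below 1 the population is below replacement fertility.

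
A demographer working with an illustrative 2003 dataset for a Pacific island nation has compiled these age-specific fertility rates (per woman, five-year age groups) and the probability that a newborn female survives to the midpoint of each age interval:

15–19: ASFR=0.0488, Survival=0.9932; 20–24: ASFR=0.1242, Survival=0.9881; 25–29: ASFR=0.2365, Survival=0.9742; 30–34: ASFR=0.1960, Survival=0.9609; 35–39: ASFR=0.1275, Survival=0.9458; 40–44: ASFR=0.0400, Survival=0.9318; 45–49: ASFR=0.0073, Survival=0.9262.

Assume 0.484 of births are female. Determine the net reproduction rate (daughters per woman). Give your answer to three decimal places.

Proportion female at birth = 0.484.
Weighting each age-specific rate by interval width and survival:
  15–19: 5 × 0.0488 × 0.9932 = 0.24234
  20–24: 5 × 0.1242 × 0.9881 = 0.61361
  25–29: 5 × 0.2365 × 0.9742 = 1.15199
  30–34: 5 × 0.1960 × 0.9609 = 0.94168
  35–39: 5 × 0.1275 × 0.9458 = 0.60295
  40–44: 5 × 0.0400 × 0.9318 = 0.18636
  45–49: 5 × 0.0073 × 0.9262 = 0.03381
Sum = 3.77274
NRR = 0.484 × 3.77274 = 1.82601

1.826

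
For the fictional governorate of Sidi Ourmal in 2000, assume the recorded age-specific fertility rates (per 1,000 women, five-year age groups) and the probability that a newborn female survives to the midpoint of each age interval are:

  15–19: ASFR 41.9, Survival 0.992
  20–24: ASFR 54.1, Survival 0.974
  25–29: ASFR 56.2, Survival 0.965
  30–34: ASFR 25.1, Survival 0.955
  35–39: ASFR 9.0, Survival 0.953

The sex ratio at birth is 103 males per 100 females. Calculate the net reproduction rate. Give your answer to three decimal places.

0.446

Proportion female at birth = 100 / (100 + 103) = 0.49261.
Each age group contributes 5 × ASFR × survival:
  15–19: 5 × 41.9/1000 × 0.992 = 0.20782
  20–24: 5 × 54.1/1000 × 0.974 = 0.26347
  25–29: 5 × 56.2/1000 × 0.965 = 0.27117
  30–34: 5 × 25.1/1000 × 0.955 = 0.11985
  35–39: 5 × 9.0/1000 × 0.953 = 0.04289
Sum = 0.90520
NRR = 0.49261 × 0.90520 = 0.44591
With NRR below 1 the population is below replacement fertility.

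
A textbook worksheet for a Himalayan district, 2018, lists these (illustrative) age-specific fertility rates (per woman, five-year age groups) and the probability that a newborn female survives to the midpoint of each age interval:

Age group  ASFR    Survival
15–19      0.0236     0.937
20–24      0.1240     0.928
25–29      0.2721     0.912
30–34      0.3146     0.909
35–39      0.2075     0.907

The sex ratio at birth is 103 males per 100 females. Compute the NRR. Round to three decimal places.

2.117

Proportion female at birth = 100 / (100 + 103) = 0.49261.
Survival-weighted fertility by age (5·fₓ·Sₓ):
  15–19: 5 × 0.0236 × 0.937 = 0.11057
  20–24: 5 × 0.1240 × 0.928 = 0.57536
  25–29: 5 × 0.2721 × 0.912 = 1.24078
  30–34: 5 × 0.3146 × 0.909 = 1.42986
  35–39: 5 × 0.2075 × 0.907 = 0.94101
Sum = 4.29758
NRR = 0.49261 × 4.29758 = 2.11703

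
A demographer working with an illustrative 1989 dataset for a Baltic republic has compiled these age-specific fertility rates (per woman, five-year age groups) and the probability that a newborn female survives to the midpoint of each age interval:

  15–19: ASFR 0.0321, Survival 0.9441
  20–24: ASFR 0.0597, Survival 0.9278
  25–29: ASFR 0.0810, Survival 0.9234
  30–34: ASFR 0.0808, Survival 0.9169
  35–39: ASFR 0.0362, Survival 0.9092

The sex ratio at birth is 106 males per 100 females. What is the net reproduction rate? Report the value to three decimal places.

0.649

Proportion female at birth = 100 / (100 + 106) = 0.48544.
Per-age-group product (5 × ASFR × survival probability):
  15–19: 5 × 0.0321 × 0.9441 = 0.15153
  20–24: 5 × 0.0597 × 0.9278 = 0.27695
  25–29: 5 × 0.0810 × 0.9234 = 0.37398
  30–34: 5 × 0.0808 × 0.9169 = 0.37043
  35–39: 5 × 0.0362 × 0.9092 = 0.16457
Sum = 1.33746
NRR = 0.48544 × 1.33746 = 0.64926
NRR < 1, so the cohort does not fully replace itself.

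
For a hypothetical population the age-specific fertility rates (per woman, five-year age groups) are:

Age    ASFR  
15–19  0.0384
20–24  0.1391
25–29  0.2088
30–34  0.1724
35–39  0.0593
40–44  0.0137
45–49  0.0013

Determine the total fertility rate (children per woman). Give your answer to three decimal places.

Sum of ASFRs = 0.0384 + 0.1391 + 0.2088 + 0.1724 + 0.0593 + 0.0137 + 0.0013 = 0.6330
TFR = 5 × 0.6330 = 3.165

3.165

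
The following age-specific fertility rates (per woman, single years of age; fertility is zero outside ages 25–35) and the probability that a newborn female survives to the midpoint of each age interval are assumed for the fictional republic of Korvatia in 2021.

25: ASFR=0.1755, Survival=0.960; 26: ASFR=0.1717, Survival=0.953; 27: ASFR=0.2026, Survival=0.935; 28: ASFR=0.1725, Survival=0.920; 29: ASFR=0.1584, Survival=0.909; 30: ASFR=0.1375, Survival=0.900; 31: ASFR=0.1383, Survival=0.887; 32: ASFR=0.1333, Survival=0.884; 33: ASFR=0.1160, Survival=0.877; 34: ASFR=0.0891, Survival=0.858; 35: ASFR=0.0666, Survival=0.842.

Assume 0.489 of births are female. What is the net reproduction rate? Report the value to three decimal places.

Proportion female at birth = 0.489.
Weighting each age-specific rate by interval width and survival:
  25: 1 × 0.1755 × 0.960 = 0.16848
  26: 1 × 0.1717 × 0.953 = 0.16363
  27: 1 × 0.2026 × 0.935 = 0.18943
  28: 1 × 0.1725 × 0.920 = 0.15870
  29: 1 × 0.1584 × 0.909 = 0.14399
  30: 1 × 0.1375 × 0.900 = 0.12375
  31: 1 × 0.1383 × 0.887 = 0.12267
  32: 1 × 0.1333 × 0.884 = 0.11784
  33: 1 × 0.1160 × 0.877 = 0.10173
  34: 1 × 0.0891 × 0.858 = 0.07645
  35: 1 × 0.0666 × 0.842 = 0.05608
Sum = 1.42275
NRR = 0.489 × 1.42275 = 0.69572

0.696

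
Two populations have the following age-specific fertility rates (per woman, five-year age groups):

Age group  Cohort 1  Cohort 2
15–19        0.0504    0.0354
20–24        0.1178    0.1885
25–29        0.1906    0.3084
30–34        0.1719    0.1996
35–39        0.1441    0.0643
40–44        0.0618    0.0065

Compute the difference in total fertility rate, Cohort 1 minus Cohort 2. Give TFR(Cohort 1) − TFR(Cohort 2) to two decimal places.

Cohort 1:
  Sum of ASFRs = 0.0504 + 0.1178 + 0.1906 + 0.1719 + 0.1441 + 0.0618 = 0.7366
  TFR = 5 × 0.7366 = 3.683
Cohort 2:
  Sum of ASFRs = 0.0354 + 0.1885 + 0.3084 + 0.1996 + 0.0643 + 0.0065 = 0.8027
  TFR = 5 × 0.8027 = 4.0135
Difference = 3.683 − 4.0135 = -0.3305

-0.33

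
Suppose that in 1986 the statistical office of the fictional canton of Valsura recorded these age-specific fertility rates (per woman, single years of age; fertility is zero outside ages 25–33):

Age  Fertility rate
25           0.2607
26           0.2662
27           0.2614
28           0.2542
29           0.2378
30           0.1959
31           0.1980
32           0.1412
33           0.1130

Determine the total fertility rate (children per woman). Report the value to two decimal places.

1.93

Sum of ASFRs = 0.2607 + 0.2662 + 0.2614 + 0.2542 + 0.2378 + 0.1959 + 0.1980 + 0.1412 + 0.1130 = 1.9284
TFR = 1.9284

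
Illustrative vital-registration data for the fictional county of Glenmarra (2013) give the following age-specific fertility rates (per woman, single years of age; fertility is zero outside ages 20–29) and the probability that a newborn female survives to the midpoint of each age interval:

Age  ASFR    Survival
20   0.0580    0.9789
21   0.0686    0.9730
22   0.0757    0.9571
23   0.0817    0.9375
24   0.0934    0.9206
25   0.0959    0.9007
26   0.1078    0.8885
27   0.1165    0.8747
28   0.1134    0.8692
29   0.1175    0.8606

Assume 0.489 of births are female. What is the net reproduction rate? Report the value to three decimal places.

Proportion female at birth = 0.489.
Weighting each age-specific rate by interval width and survival:
  20: 1 × 0.0580 × 0.9789 = 0.05678
  21: 1 × 0.0686 × 0.9730 = 0.06675
  22: 1 × 0.0757 × 0.9571 = 0.07245
  23: 1 × 0.0817 × 0.9375 = 0.07659
  24: 1 × 0.0934 × 0.9206 = 0.08598
  25: 1 × 0.0959 × 0.9007 = 0.08638
  26: 1 × 0.1078 × 0.8885 = 0.09578
  27: 1 × 0.1165 × 0.8747 = 0.10190
  28: 1 × 0.1134 × 0.8692 = 0.09857
  29: 1 × 0.1175 × 0.8606 = 0.10112
Sum = 0.84230
NRR = 0.489 × 0.84230 = 0.41188

0.412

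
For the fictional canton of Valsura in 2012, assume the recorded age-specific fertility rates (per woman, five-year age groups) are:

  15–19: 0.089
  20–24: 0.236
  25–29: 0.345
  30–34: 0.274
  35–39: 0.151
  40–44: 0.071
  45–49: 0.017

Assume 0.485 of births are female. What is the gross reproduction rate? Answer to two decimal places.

2.87

Proportion female at birth = 0.485.
Sum of ASFRs = 0.089 + 0.236 + 0.345 + 0.274 + 0.151 + 0.071 + 0.017 = 1.183
TFR = 5 × 1.183 = 5.915
GRR = 0.485 × 5.915 = 2.86878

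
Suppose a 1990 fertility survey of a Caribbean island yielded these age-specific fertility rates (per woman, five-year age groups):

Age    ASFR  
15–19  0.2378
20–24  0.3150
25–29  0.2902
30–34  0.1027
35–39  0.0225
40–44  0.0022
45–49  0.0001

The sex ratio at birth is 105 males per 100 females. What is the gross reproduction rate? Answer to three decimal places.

2.367

Proportion female at birth = 100 / (100 + 105) = 0.48780.
Sum of ASFRs = 0.2378 + 0.3150 + 0.2902 + 0.1027 + 0.0225 + 0.0022 + 0.0001 = 0.9705
TFR = 5 × 0.9705 = 4.8525
GRR = 0.48780 × 4.8525 = 2.36705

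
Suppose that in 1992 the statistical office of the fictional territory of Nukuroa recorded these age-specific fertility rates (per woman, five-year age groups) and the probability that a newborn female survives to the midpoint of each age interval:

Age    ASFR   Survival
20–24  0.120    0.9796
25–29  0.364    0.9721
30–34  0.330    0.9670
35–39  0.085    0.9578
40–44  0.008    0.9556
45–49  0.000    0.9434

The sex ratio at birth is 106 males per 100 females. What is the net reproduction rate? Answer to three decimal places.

Proportion female at birth = 100 / (100 + 106) = 0.48544.
Per-age-group product (5 × ASFR × survival probability):
  20–24: 5 × 0.120 × 0.9796 = 0.58776
  25–29: 5 × 0.364 × 0.9721 = 1.76922
  30–34: 5 × 0.330 × 0.9670 = 1.59555
  35–39: 5 × 0.085 × 0.9578 = 0.40707
  40–44: 5 × 0.008 × 0.9556 = 0.03822
  45–49: 5 × 0.000 × 0.9434 = 0.00000
Sum = 4.39782
NRR = 0.48544 × 4.39782 = 2.13488
NRR > 1, so each generation more than replaces itself.

2.135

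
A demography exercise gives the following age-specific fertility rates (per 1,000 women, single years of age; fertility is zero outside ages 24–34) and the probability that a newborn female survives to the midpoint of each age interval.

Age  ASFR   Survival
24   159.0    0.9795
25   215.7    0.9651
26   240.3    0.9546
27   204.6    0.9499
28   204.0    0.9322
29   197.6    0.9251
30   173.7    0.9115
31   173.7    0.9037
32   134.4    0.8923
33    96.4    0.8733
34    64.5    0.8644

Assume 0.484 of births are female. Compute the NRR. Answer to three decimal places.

0.840

Proportion female at birth = 0.484.
Per-age-group product (1 × ASFR × survival probability):
  24: 1 × 159.0/1000 × 0.9795 = 0.15574
  25: 1 × 215.7/1000 × 0.9651 = 0.20817
  26: 1 × 240.3/1000 × 0.9546 = 0.22939
  27: 1 × 204.6/1000 × 0.9499 = 0.19435
  28: 1 × 204.0/1000 × 0.9322 = 0.19017
  29: 1 × 197.6/1000 × 0.9251 = 0.18280
  30: 1 × 173.7/1000 × 0.9115 = 0.15833
  31: 1 × 173.7/1000 × 0.9037 = 0.15697
  32: 1 × 134.4/1000 × 0.8923 = 0.11993
  33: 1 × 96.4/1000 × 0.8733 = 0.08419
  34: 1 × 64.5/1000 × 0.8644 = 0.05575
Sum = 1.73579
NRR = 0.484 × 1.73579 = 0.84012
With NRR below 1 the population is below replacement fertility.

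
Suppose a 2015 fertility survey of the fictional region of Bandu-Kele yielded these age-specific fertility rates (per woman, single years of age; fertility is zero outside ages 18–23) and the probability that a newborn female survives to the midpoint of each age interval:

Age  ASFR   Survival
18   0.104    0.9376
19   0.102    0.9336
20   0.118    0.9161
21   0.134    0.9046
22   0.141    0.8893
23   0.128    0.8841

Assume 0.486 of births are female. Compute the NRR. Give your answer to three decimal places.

0.321

Proportion female at birth = 0.486.
Per-age-group product (1 × ASFR × survival probability):
  18: 1 × 0.104 × 0.9376 = 0.09751
  19: 1 × 0.102 × 0.9336 = 0.09523
  20: 1 × 0.118 × 0.9161 = 0.10810
  21: 1 × 0.134 × 0.9046 = 0.12122
  22: 1 × 0.141 × 0.8893 = 0.12539
  23: 1 × 0.128 × 0.8841 = 0.11316
Sum = 0.66061
NRR = 0.486 × 0.66061 = 0.32106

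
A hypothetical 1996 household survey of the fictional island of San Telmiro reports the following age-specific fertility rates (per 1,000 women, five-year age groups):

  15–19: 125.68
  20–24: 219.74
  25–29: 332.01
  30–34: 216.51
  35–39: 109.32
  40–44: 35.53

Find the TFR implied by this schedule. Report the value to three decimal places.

Sum of ASFRs = 125.68 + 219.74 + 332.01 + 216.51 + 109.32 + 35.53 = 1038.79
TFR = 5 × 1038.79 / 1000 = 5.19395

5.194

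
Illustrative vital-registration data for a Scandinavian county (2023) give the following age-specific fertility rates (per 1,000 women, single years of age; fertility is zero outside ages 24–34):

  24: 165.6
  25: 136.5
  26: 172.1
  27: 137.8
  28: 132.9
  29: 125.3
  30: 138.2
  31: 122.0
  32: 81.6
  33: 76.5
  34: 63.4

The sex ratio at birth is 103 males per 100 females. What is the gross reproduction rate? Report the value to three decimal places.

0.666

Proportion female at birth = 100 / (100 + 103) = 0.49261.
Sum of ASFRs = 165.6 + 136.5 + 172.1 + 137.8 + 132.9 + 125.3 + 138.2 + 122.0 + 81.6 + 76.5 + 63.4 = 1351.9
TFR = 1351.9 / 1000 = 1.3519
GRR = 0.49261 × 1.3519 = 0.66596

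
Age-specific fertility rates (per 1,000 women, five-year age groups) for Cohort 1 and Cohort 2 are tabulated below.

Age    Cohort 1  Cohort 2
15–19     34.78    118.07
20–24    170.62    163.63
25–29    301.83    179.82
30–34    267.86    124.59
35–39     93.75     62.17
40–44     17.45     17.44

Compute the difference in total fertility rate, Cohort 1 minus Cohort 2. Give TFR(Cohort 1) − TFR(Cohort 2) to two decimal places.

Cohort 1:
  Sum of ASFRs = 34.78 + 170.62 + 301.83 + 267.86 + 93.75 + 17.45 = 886.29
  TFR = 5 × 886.29 / 1000 = 4.43145
Cohort 2:
  Sum of ASFRs = 118.07 + 163.63 + 179.82 + 124.59 + 62.17 + 17.44 = 665.72
  TFR = 5 × 665.72 / 1000 = 3.3286
Difference = 4.43145 − 3.3286 = 1.10285

1.10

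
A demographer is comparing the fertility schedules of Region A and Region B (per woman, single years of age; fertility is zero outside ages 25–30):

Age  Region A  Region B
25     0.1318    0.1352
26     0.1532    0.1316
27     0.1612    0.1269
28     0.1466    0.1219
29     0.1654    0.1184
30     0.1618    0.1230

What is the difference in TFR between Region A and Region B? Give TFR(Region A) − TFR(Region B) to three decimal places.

Region A:
  Sum of ASFRs = 0.1318 + 0.1532 + 0.1612 + 0.1466 + 0.1654 + 0.1618 = 0.9200
  TFR = 0.92
Region B:
  Sum of ASFRs = 0.1352 + 0.1316 + 0.1269 + 0.1219 + 0.1184 + 0.1230 = 0.7570
  TFR = 0.757
Difference = 0.92 − 0.757 = 0.163

0.163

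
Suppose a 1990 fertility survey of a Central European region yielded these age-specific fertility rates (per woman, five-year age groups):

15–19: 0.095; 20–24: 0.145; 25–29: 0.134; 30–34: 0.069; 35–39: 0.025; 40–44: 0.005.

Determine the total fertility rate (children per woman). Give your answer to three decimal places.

Sum of ASFRs = 0.095 + 0.145 + 0.134 + 0.069 + 0.025 + 0.005 = 0.473
TFR = 5 × 0.473 = 2.365

2.365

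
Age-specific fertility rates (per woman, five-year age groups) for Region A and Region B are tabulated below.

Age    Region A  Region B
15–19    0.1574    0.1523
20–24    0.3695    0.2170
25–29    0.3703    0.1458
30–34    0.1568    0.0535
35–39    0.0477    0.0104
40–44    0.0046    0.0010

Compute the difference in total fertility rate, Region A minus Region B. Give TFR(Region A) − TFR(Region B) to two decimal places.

Region A:
  Sum of ASFRs = 0.1574 + 0.3695 + 0.3703 + 0.1568 + 0.0477 + 0.0046 = 1.1063
  TFR = 5 × 1.1063 = 5.5315
Region B:
  Sum of ASFRs = 0.1523 + 0.2170 + 0.1458 + 0.0535 + 0.0104 + 0.0010 = 0.5800
  TFR = 5 × 0.5800 = 2.9
Difference = 5.5315 − 2.9 = 2.6315

2.63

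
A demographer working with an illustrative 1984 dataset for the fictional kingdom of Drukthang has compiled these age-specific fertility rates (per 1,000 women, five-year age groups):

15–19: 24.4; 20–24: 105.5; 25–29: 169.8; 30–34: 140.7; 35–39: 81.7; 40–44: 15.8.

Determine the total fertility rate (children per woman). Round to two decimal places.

2.69

Sum of ASFRs = 24.4 + 105.5 + 169.8 + 140.7 + 81.7 + 15.8 = 537.9
TFR = 5 × 537.9 / 1000 = 2.6895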